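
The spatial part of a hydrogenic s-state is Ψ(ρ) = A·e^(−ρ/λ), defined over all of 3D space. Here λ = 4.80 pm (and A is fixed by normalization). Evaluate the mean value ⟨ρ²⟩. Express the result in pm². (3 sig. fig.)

⟨ρ^2⟩ ≈ 69.1 pm^2

⟨ρ²⟩ = ∫ ρ^2 |Ψ|² 4πρ² dρ over the full domain.
With ∫₀^∞ ρ^4 e^(−αρ) dρ = 4!/α^5, since the A² factors cancel between numerator and denominator, ⟨ρ²⟩ = 3·λ^2.
Putting λ = 4.80 gives 69.12.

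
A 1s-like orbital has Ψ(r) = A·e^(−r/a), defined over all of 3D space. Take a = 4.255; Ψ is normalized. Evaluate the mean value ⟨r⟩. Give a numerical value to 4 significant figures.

⟨r⟩ ≈ 6.383

⟨r⟩ = ∫ r |Ψ|² 4πr² dr over the full domain.
With ∫₀^∞ r^3 e^(−αr) dr = 3!/α^4, since the A² factors cancel between numerator and denominator, ⟨r⟩ = 3·a/2.
Putting a = 4.255 gives 6.3825.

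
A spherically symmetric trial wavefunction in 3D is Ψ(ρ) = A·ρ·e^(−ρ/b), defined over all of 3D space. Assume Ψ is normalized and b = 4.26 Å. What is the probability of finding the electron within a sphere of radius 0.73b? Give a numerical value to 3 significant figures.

With dV = 4πρ²dρ, the probability is ∫|Ψ|² dV over ρ ≤ 0.73b.
A² is fixed by ∫₀^∞ 4πρ²|Ψ|² dρ = 1, i.e. A² = (3·π·b^5)^(−1).
In terms of u = ρ/b (A², 4π and the length scale all cancel between numerator and denominator), P = [∫_{0}^{0.73} u^4·e^(-2·u) du] / [∫_{0}^{∞} u^4·e^(-2·u) du].
An antiderivative of u^4·e^(-2·u) is -(u^4/2 + u^3 + 3·u^2/2 + 3·u/2 + 3/4)·e^(-2·u); evaluating from 0 to 0.73 gives ≈ 0.012567, while the full integral is 3/4.
Taking the ratio yields P = 0.01676.

P ≈ 0.0168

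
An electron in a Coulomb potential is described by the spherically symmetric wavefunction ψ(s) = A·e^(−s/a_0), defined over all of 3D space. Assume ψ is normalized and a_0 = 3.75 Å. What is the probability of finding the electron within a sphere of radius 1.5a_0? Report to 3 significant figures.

P ≈ 0.577

Integrate the radial probability density 4πs²|ψ|² over s ≤ 1.5a_0.
Normalization gives A² = 1/(π·a_0^3).
Substituting u = s/a_0, A², 4π and the length scale all cancel in the ratio: P = ∫_{0}^{1.5} u^2·e^(-2·u) du / ∫_{0}^{∞} u^2·e^(-2·u) du.
An antiderivative of u^2·e^(-2·u) is -(2·u^2 + 2·u + 1)·e^(-2·u)/4; evaluating from 0 to 1.5 gives 1/4 - 17·e^(-3)/8, while the full integral is 1/4.
Taking the ratio yields P = 0.5768.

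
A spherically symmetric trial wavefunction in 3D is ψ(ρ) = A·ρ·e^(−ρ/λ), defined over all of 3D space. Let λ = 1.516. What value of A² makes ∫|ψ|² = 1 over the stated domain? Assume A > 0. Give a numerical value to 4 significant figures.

A^2 ≈ 0.01325

Require ∫ |ψ|² 4πρ² dρ = 1 over the whole domain.
(Spherical symmetry: dV = 4πρ² dρ.)
Recall ∫₀^∞ ρ^m e^(−ρ/β) dρ = m!·β^(m+1), the integral (without the A² prefactor) comes out to 3·π·λ^5.
Setting this equal to 1 gives A² = 1/(3·π·λ^5).
Plugging in λ = 1.516 yields A = 0.11511.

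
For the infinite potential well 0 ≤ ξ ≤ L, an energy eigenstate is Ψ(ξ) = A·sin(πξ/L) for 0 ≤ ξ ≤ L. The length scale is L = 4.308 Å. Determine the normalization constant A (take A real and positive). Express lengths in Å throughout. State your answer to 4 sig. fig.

Normalization requires ∫|Ψ|² dξ = 1, integrated from 0 to L.
With Ψ = A·sin(πξ/L), the integral evaluates to A²·[L/2].
Plugging in L = 4.308 yields A = 0.68136.

A ≈ 0.6814 Å^(-1/2)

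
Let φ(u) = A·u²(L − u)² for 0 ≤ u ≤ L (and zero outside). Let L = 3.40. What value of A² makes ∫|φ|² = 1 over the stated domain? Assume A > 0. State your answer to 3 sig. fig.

A^2 ≈ 0.0104

Require ∫ |φ|² du = 1 over the whole domain.
Expanding the polynomial and integrating term by term, carrying out the integral gives A² · L^9/630.
So A² = (L^9/630)^(−1).
Plugging in L = 3.40 yields A = 0.1019.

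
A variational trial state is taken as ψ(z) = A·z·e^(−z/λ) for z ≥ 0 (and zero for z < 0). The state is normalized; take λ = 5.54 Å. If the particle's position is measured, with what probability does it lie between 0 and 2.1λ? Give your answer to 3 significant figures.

The probability is P = ∫ |ψ|² dz over [0, 2.1λ].
Since A² = 1/(λ^3/4), this is the region integral divided by the full normalization integral.
Substituting u = z/λ, A² and the length scale cancel in the ratio: P = ∫_{0}^{2.1} u^2·e^(-2·u) du / ∫_{0}^{∞} u^2·e^(-2·u) du.
An antiderivative of u^2·e^(-2·u) is -(2·u^2 + 2·u + 1)·e^(-2·u)/4; evaluating from 0 to 2.1 gives 1/4 - 701·e^(-21/5)/200, while the full integral is 1/4.
This works out to P = 0.7898.

P ≈ 0.790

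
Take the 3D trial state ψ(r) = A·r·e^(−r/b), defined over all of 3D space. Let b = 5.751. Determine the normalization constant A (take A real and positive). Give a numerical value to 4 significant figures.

Require ∫ |ψ|² 4πr² dr = 1 over the whole domain.
(Spherical symmetry: dV = 4πr² dr.)
Recall ∫₀^∞ r^m e^(−r/β) dr = m!·β^(m+1), ∫|ψ|² 4πr² dr = A²·(3·π·b^5).
Plugging in b = 5.751 yields A = 0.0041068.

A ≈ 0.004107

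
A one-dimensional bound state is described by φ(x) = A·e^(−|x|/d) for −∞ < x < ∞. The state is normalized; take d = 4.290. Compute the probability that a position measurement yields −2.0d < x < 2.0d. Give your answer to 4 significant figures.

P ≈ 0.9817

P = ∫_{−2.0d}^{2.0d} |φ(x)|² dx.
With A² fixed by ∫|φ|² = 1, i.e. A² = (d)^(−1), substitute and integrate.
Both integrals are even about x = 0, so only the x ≥ 0 halves are needed (the factors of 2 cancel). Let u = x/d; then A² and the length scale cancel, so P = ∫_{0}^{2.0} e^(-2·u) du ÷ ∫_{0}^{∞} e^(-2·u) du.
Using ∫ e^(-2·u) du = -e^(-2·u)/2, the numerator is 1/2 - e^(-4)/2 and the denominator is 1/2.
This works out to P = 0.98168.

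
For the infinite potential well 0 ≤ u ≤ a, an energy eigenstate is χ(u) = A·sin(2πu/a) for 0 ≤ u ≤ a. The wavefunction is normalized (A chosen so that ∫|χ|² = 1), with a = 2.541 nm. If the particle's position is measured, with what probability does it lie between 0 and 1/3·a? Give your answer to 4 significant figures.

|χ|² is the probability density, so P = ∫_{0}^{1/3·a} |χ|² du.
The normalization integral ∫|χ|²du over the whole domain equals a/2·A², and A² cancels in the ratio.
In terms of t = u/a (A² and the length scale cancel between numerator and denominator), P = [∫_{0}^{1/3} sin(2·π·t)^2 dt] / [∫_{0}^{1} sin(2·π·t)^2 dt].
With ∫ sin(2·π·t)^2 dt = t/2 - sin(4·π·t)/(8·π) + C, the region integral is √(3)/(16·π) + 1/6 and the full one is 1/2.
Taking the ratio, P = (√(3)/8 + π/3)/π.

P ≈ 0.4022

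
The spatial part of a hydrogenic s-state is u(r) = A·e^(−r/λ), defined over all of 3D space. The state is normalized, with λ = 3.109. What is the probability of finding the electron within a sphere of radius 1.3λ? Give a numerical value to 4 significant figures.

Integrate the radial probability density 4πr²|u|² over r ≤ 1.3λ.
The full normalization integral is A²·[π·λ^3] = 1, fixing A².
Let t = r/λ; then A², 4π and the length scale all cancel, so P = ∫_{0}^{1.3} t^2·e^(-2·t) dt ÷ ∫_{0}^{∞} t^2·e^(-2·t) dt.
An antiderivative of t^2·e^(-2·t) is -(2·t^2 + 2·t + 1)·e^(-2·t)/4; evaluating from 0 to 1.3 gives 1/4 - 349·e^(-13/5)/200, while the full integral is 1/4.
Taking the ratio yields P = 0.48157.

P ≈ 0.4816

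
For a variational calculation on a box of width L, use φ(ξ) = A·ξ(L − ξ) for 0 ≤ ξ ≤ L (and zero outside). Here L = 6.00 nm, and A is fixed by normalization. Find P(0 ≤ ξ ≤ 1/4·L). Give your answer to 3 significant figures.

P ≈ 0.104

The probability is P = ∫ |φ|² dξ over [0, 1/4·L].
Since A² = 1/(L^5/30), this is the region integral divided by the full normalization integral.
In terms of u = ξ/L (A² and the length scale cancel between numerator and denominator), P = [∫_{0}^{1/4} u^2·(1 - u)^2 du] / [∫_{0}^{1} u^2·(1 - u)^2 du].
Using ∫ u^2·(1 - u)^2 du = u^3·(6·u^2 - 15·u + 10)/30, the numerator is ≈ 0.0034505 and the denominator is 1/30.
Taking the ratio, P = 53/512.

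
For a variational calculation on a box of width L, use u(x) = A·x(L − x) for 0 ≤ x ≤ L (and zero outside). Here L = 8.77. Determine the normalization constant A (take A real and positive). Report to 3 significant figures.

The normalization condition is ∫|u|² dx = 1 from 0 to L.
Carrying out the integral gives A² · L^5/30.
So A² = (L^5/30)^(−1).
With L = 8.77: A² = 0.0005783 and A = 0.02405.

A ≈ 0.0240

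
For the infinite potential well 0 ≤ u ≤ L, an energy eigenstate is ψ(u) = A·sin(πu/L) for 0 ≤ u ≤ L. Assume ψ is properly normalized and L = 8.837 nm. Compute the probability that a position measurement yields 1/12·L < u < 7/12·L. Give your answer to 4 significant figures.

P ≈ 0.6592

|ψ|² is the probability density, so P = ∫_{1/12·L}^{7/12·L} |ψ|² du.
With A² fixed by ∫|ψ|² = 1, i.e. A² = (L/2)^(−1), substitute and integrate.
Let t = u/L; then A² and the length scale cancel, so P = ∫_{1/12}^{7/12} sin(π·t)^2 dt ÷ ∫_{0}^{1} sin(π·t)^2 dt.
An antiderivative of sin(π·t)^2 is t/2 - sin(2·π·t)/(4·π); evaluating from 1/12 to 7/12 gives 1/(4·π) + 1/4, while the full integral is 1/2.
Evaluating gives P = (1 + π)/(2·π).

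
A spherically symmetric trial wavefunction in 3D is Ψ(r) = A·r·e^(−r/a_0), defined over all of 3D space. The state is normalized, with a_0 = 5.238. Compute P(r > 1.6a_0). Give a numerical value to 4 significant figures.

With dV = 4πr²dr, the probability is ∫|Ψ|² dV over r > 1.6a_0.
The full normalization integral is A²·[3·π·a_0^5] = 1, fixing A².
Substituting u = r/a_0, A², 4π and the length scale all cancel in the ratio: P = ∫_{1.6}^{∞} u^4·e^(-2·u) du / ∫_{0}^{∞} u^4·e^(-2·u) du.
With ∫ u^4·e^(-2·u) du = -(u^4/2 + u^3 + 3·u^2/2 + 3·u/2 + 3/4)·e^(-2·u) + C, the region integral is ≈ 0.585459 and the full one is 3/4.
Taking the ratio yields P = 0.78061.

P ≈ 0.7806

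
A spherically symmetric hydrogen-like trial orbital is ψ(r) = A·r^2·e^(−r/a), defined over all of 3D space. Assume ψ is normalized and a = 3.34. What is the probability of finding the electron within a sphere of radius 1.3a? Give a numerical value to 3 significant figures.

With dV = 4πr²dr, the probability is ∫|ψ|² dV over r ≤ 1.3a.
The full normalization integral is A²·[45·π·a^7/2] = 1, fixing A².
Substituting u = r/a, A², 4π and the length scale all cancel in the ratio: P = ∫_{0}^{1.3} u^6·e^(-2·u) du / ∫_{0}^{∞} u^6·e^(-2·u) du.
An antiderivative of u^6·e^(-2·u) is -(4·u^6 + 12·u^5 + 30·u^4 + 60·u^3 + 90·u^2 + 90·u + 45)·e^(-2·u)/8; evaluating from 0 to 1.3 gives ≈ 0.096582, while the full integral is 45/8.
Taking the ratio yields P = 0.01717.

P ≈ 0.0172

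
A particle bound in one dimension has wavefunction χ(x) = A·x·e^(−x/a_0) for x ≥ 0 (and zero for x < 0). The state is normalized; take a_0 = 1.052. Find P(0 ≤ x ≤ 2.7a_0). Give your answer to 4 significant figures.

P ≈ 0.9052

The probability is P = ∫ |χ|² dx over [0, 2.7a_0].
With A² fixed by ∫|χ|² = 1, i.e. A² = (a_0^3/4)^(−1), substitute and integrate.
Substituting u = x/a_0, A² and the length scale cancel in the ratio: P = ∫_{0}^{2.7} u^2·e^(-2·u) du / ∫_{0}^{∞} u^2·e^(-2·u) du.
An antiderivative of u^2·e^(-2·u) is -(2·u^2 + 2·u + 1)·e^(-2·u)/4; evaluating from 0 to 2.7 gives 1/4 - 1049·e^(-27/5)/200, while the full integral is 1/4.
Taking the ratio, P = 0.90524.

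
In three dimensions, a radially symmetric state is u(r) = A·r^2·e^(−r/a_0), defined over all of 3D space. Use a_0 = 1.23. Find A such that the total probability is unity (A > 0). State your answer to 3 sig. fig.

Require ∫ |u|² 4πr² dr = 1 over the whole domain.
In 3D with spherical symmetry the volume element is 4πr² dr.
Carrying out the integral gives A² · 45·π·a_0^7/2.
So A² = (45·π·a_0^7/2)^(−1).
With a_0 = 1.23: A² = 0.003321 and A = 0.05763.

A ≈ 0.0576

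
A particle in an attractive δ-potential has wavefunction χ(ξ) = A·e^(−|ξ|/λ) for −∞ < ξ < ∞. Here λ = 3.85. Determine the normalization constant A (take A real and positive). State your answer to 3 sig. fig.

A ≈ 0.510

We need A² ∫|f|² dξ = 1, taking the integral from −∞ to ∞.
∫|χ|² dξ = A²·(λ).
Setting this equal to 1 gives A² = 1/(λ).
Substituting λ = 3.85 gives A² = 0.2597, so A = 0.5096.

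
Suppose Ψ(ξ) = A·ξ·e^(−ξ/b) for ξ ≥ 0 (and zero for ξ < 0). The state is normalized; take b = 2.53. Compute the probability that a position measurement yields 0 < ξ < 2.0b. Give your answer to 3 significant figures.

|Ψ|² is the probability density, so P = ∫_{0}^{2.0b} |Ψ|² dξ.
The normalization integral ∫|Ψ|²dξ over the whole domain equals b^3/4·A², and A² cancels in the ratio.
Let u = ξ/b; then A² and the length scale cancel, so P = ∫_{0}^{2.0} u^2·e^(-2·u) du ÷ ∫_{0}^{∞} u^2·e^(-2·u) du.
An antiderivative of u^2·e^(-2·u) is -(2·u^2 + 2·u + 1)·e^(-2·u)/4; evaluating from 0 to 2.0 gives 1/4 - 13·e^(-4)/4, while the full integral is 1/4.
Evaluating gives P = 0.7619.

P ≈ 0.762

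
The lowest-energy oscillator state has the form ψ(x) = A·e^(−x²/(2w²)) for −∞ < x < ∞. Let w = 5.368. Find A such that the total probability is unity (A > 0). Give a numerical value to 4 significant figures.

We need A² ∫|f|² dx = 1, taking the integral from −∞ to ∞.
Carrying out the integral gives A² · √(π)·w.
Plugging in w = 5.368 yields A = 0.32419.

A ≈ 0.3242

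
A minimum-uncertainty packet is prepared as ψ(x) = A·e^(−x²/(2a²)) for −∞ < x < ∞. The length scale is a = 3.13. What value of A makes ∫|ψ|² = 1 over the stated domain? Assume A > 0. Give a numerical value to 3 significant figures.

A ≈ 0.425

We need A² ∫|f|² dx = 1, taking the integral from −∞ to ∞.
With ∫_{−∞}^{∞} x^(2m) e^(−αx²) dx = (2m−1)!!·√π / (2^m α^(m+1/2)), ∫|ψ|² dx = A²·(√(π)·a).
Setting this equal to 1 gives A² = 1/(√(π)·a).
With a = 3.13: A² = 0.1803 and A = 0.4246.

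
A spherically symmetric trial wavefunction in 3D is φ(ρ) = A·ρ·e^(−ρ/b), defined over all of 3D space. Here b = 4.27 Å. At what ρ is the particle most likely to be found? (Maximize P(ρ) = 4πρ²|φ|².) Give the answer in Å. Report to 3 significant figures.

The maximum of P(ρ) = 4πρ²|φ|² occurs where its derivative vanishes.
Solving yields ρ = 2·b.
With b = 4.27, the most probable radial distance is 8.540 Å.

ρ ≈ 8.54 Å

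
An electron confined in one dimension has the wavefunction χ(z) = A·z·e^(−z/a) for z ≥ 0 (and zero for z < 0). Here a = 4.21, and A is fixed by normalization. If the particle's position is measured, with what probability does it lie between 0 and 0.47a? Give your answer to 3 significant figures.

P = ∫_{0}^{0.47a} |χ(z)|² dz.
With A² fixed by ∫|χ|² = 1, i.e. A² = (a^3/4)^(−1), substitute and integrate.
Let u = z/a; then A² and the length scale cancel, so P = ∫_{0}^{0.47} u^2·e^(-2·u) du ÷ ∫_{0}^{∞} u^2·e^(-2·u) du.
An antiderivative of u^2·e^(-2·u) is -(2·u^2 + 2·u + 1)·e^(-2·u)/4; evaluating from 0 to 0.47 gives ≈ 0.017401, while the full integral is 1/4.
Evaluating gives P = 0.06960.

P ≈ 0.0696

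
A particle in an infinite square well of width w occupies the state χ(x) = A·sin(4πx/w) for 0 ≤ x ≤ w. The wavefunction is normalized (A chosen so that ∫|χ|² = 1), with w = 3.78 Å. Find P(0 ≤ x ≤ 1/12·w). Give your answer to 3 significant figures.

P = ∫_{0}^{1/12·w} |χ(x)|² dx.
Since A² = 1/(w/2), this is the region integral divided by the full normalization integral.
In terms of u = x/w (A² and the length scale cancel between numerator and denominator), P = [∫_{0}^{1/12} sin(4·π·u)^2 du] / [∫_{0}^{1} sin(4·π·u)^2 du].
With ∫ sin(4·π·u)^2 du = u/2 - sin(4·π·u)·cos(4·π·u)/(8·π) + C, the region integral is -√(3)/(32·π) + 1/24 and the full one is 1/2.
This works out to P = (-√(3)/16 + π/12)/π.

P ≈ 0.0489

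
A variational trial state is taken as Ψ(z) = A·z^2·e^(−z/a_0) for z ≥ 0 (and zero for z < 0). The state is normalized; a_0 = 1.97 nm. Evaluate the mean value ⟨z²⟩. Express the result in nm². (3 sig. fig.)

The expectation value is the |Ψ|²-weighted average of z^2: ∫ z^2|Ψ|² dz.
Using ∫₀^∞ zⁿ e^(−αz) dz = n!/αⁿ⁺¹, since the A² factors cancel between numerator and denominator, ⟨z²⟩ = 15·a_0^2/2.
Putting a_0 = 1.97 gives 29.11.

⟨z^2⟩ ≈ 29.1 nm^2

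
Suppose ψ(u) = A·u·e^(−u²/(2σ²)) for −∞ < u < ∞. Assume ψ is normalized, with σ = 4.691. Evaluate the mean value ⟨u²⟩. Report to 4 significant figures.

⟨u^2⟩ ≈ 33.01

The expectation value is the |ψ|²-weighted average of u^2: ∫ u^2|ψ|² du.
The ratio of the moment integral to the normalization integral gives ⟨u²⟩ = 3·σ^2/2.
Putting σ = 4.691 gives 33.008.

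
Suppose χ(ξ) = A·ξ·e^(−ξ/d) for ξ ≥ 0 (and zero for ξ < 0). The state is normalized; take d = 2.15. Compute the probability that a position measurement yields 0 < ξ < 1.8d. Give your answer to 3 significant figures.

P ≈ 0.697

P = ∫_{0}^{1.8d} |χ(ξ)|² dξ.
The normalization integral ∫|χ|²dξ over the whole domain equals d^3/4·A², and A² cancels in the ratio.
In terms of u = ξ/d (A² and the length scale cancel between numerator and denominator), P = [∫_{0}^{1.8} u^2·e^(-2·u) du] / [∫_{0}^{∞} u^2·e^(-2·u) du].
Using ∫ u^2·e^(-2·u) du = -(2·u^2 + 2·u + 1)·e^(-2·u)/4, the numerator is 1/4 - 277·e^(-18/5)/100 and the denominator is 1/4.
This works out to P = 0.6973.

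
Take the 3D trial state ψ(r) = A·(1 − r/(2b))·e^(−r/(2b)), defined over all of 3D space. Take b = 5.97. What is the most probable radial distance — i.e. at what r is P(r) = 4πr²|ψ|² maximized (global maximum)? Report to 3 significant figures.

r ≈ 31.3

Differentiate P(r) = 4πr²|ψ|² with respect to r and set to zero.
Solving yields r = b·(√(5) + 3).
With b = 5.97, the most probable radial distance is 31.26.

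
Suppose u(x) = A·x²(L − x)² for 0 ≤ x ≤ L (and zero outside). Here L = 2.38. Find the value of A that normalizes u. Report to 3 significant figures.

A ≈ 0.507

We need A² ∫|f|² dx = 1, taking the integral from 0 to L.
Expanding the polynomial and integrating term by term, the integral (without the A² prefactor) comes out to L^9/630.
Setting this equal to 1 gives A² = 1/(L^9/630).
Plugging in L = 2.38 yields A = 0.5071.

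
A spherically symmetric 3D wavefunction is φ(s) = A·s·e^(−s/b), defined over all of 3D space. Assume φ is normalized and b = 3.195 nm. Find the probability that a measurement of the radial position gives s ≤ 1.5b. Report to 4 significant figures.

With dV = 4πs²ds, the probability is ∫|φ|² dV over s ≤ 1.5b.
Normalization gives A² = 1/(3·π·b^5).
Let u = s/b; then A², 4π and the length scale all cancel, so P = ∫_{0}^{1.5} u^4·e^(-2·u) du ÷ ∫_{0}^{∞} u^4·e^(-2·u) du.
With ∫ u^4·e^(-2·u) du = -(u^4/2 + u^3 + 3·u^2/2 + 3·u/2 + 3/4)·e^(-2·u) + C, the region integral is 3/4 - 393·e^(-3)/32 and the full one is 3/4.
This evaluates to P = 0.18474.

P ≈ 0.1847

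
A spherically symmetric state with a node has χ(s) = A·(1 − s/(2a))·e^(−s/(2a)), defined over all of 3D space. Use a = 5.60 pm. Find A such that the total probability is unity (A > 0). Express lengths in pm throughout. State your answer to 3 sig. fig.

A ≈ 0.0151 pm^(-3/2)

We need A² ∫|f|² 4πs² ds = 1, taking the integral from 0 to ∞.
With ∫₀^∞ s^4 e^(−αs) ds = 4!/α^5, the integral (without the A² prefactor) comes out to 8·π·a^3.
So A² = (8·π·a^3)^(−1).
Plugging in a = 5.60 yields A = 0.01505.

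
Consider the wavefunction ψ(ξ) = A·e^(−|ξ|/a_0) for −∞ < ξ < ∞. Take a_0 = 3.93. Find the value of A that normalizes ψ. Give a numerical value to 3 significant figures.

A ≈ 0.504

We need A² ∫|f|² dξ = 1, taking the integral from −∞ to ∞.
Recall ∫₀^∞ ξ^m e^(−ξ/β) dξ = m!·β^(m+1), ∫|ψ|² dξ = A²·(a_0).
Substituting a_0 = 3.93 gives A² = 0.2545, so A = 0.5044.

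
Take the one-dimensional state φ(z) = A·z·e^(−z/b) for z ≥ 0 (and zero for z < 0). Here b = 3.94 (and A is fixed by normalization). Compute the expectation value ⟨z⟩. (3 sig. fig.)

⟨z⟩ ≈ 5.91

⟨z⟩ = ∫ z |φ|² dz over the full domain.
Since the A² factors cancel between numerator and denominator, ⟨z⟩ = 3·b/2.
Putting b = 3.94 gives 5.910.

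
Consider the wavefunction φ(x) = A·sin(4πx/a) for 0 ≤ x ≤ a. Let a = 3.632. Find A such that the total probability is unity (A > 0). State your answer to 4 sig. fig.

A ≈ 0.7421

Normalization requires ∫|φ|² dx = 1, integrated from 0 to a.
Carrying out the integral gives A² · a/2.
Setting this equal to 1 gives A² = 1/(a/2).
With a = 3.632: A² = 0.55066 and A = 0.74207.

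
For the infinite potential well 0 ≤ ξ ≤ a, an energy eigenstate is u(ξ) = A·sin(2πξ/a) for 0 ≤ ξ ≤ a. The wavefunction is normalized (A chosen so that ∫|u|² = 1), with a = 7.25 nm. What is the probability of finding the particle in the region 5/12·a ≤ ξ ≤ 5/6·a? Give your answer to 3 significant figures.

The probability is P = ∫ |u|² dξ over [5/12·a, 5/6·a].
With A² fixed by ∫|u|² = 1, i.e. A² = (a/2)^(−1), substitute and integrate.
Substituting t = ξ/a, A² and the length scale cancel in the ratio: P = ∫_{5/12}^{5/6} sin(2·π·t)^2 dt / ∫_{0}^{1} sin(2·π·t)^2 dt.
Using ∫ sin(2·π·t)^2 dt = t/2 - sin(4·π·t)/(8·π), the numerator is 5/24 and the denominator is 1/2.
This works out to P = 5/12.

P ≈ 0.417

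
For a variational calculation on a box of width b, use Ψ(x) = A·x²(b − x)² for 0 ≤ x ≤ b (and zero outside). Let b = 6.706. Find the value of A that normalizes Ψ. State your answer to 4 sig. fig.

A ≈ 0.004793

The normalization condition is ∫|Ψ|² dx = 1 from 0 to b.
Expanding the polynomial and integrating term by term, ∫|Ψ|² dx = A²·(b^9/630).
Hence A² = 1/[b^9/630].
With b = 6.706: A² = 0.000022970 and A = 0.0047927.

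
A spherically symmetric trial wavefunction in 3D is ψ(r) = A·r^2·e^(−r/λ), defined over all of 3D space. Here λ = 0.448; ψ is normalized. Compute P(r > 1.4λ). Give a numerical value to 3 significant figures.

P ≈ 0.976

With dV = 4πr²dr, the probability is ∫|ψ|² dV over r > 1.4λ.
Normalization gives A² = 1/(45·π·λ^7/2).
In terms of u = r/λ (A², 4π and the length scale all cancel between numerator and denominator), P = [∫_{1.4}^{∞} u^6·e^(-2·u) du] / [∫_{0}^{∞} u^6·e^(-2·u) du].
Using ∫ u^6·e^(-2·u) du = -(4·u^6 + 12·u^5 + 30·u^4 + 60·u^3 + 90·u^2 + 90·u + 45)·e^(-2·u)/8, the numerator is ≈ 5.4877 and the denominator is 45/8.
The region integral divided by the full integral gives P = 0.9756.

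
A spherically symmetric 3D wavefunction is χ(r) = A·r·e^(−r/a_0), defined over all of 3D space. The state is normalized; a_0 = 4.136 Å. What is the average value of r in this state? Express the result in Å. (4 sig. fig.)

The expectation value is the |χ|²-weighted average of r: ∫ r|χ|² 4πr² dr.
With ∫₀^∞ r^5 e^(−αr) dr = 5!/α^6, evaluating both integrals, ⟨r⟩ = 5·a_0/2.
Putting a_0 = 4.136 gives 10.340.

⟨r⟩ ≈ 10.34 Å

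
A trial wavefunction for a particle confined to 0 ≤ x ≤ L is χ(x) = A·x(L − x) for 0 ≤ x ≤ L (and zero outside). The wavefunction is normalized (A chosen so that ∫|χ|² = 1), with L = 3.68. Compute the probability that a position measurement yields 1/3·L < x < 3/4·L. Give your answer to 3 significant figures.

|χ|² is the probability density, so P = ∫_{1/3·L}^{3/4·L} |χ|² dx.
With A² fixed by ∫|χ|² = 1, i.e. A² = (L^5/30)^(−1), substitute and integrate.
Substituting u = x/L, A² and the length scale cancel in the ratio: P = ∫_{1/3}^{3/4} u^2·(1 - u)^2 du / ∫_{0}^{1} u^2·(1 - u)^2 du.
With ∫ u^2·(1 - u)^2 du = u^3·(6·u^2 - 15·u + 10)/30 + C, the region integral is ≈ 0.022887 and the full one is 1/30.
This works out to P = 0.6866.

P ≈ 0.687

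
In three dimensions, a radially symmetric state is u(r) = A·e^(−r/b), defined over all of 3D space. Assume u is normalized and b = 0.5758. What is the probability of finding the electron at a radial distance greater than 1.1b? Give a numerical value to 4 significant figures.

P ≈ 0.6227

P = ∫ |u|² 4πr² dr over r > 1.1b.
The full normalization integral is A²·[π·b^3] = 1, fixing A².
Let t = r/b; then A², 4π and the length scale all cancel, so P = ∫_{1.1}^{∞} t^2·e^(-2·t) dt ÷ ∫_{0}^{∞} t^2·e^(-2·t) dt.
An antiderivative of t^2·e^(-2·t) is -(2·t^2 + 2·t + 1)·e^(-2·t)/4; evaluating from 1.1 to ∞ gives 281·e^(-11/5)/200, while the full integral is 1/4.
This evaluates to P = 0.62271.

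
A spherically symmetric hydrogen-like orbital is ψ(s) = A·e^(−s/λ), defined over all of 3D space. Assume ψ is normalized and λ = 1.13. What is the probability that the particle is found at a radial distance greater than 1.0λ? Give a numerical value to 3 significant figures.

P ≈ 0.677

With dV = 4πs²ds, the probability is ∫|ψ|² dV over s > 1.0λ.
A² is fixed by ∫₀^∞ 4πs²|ψ|² ds = 1, i.e. A² = (π·λ^3)^(−1).
Substituting u = s/λ, A², 4π and the length scale all cancel in the ratio: P = ∫_{1.0}^{∞} u^2·e^(-2·u) du / ∫_{0}^{∞} u^2·e^(-2·u) du.
Using ∫ u^2·e^(-2·u) du = -(2·u^2 + 2·u + 1)·e^(-2·u)/4, the numerator is 5·e^(-2)/4 and the denominator is 1/4.
This evaluates to P = 0.6767.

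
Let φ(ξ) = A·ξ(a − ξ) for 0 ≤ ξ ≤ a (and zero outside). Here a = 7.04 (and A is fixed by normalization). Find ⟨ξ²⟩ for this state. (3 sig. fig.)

⟨ξ^2⟩ ≈ 14.2

By definition ⟨ξ²⟩ = ∫ ξ^2 |φ(ξ)|² dξ.
Expanding the polynomial and integrating term by term, the ratio of the moment integral to the normalization integral gives ⟨ξ²⟩ = 2·a^2/7.
With a = 7.04, ⟨ξ^2⟩ = 14.16.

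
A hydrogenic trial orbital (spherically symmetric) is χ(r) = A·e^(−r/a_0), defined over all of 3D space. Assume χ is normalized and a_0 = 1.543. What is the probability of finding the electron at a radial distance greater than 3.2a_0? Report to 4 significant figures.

P ≈ 0.04632

Integrate the radial probability density 4πr²|χ|² over r > 3.2a_0.
Normalization gives A² = 1/(π·a_0^3).
In terms of u = r/a_0 (A², 4π and the length scale all cancel between numerator and denominator), P = [∫_{3.2}^{∞} u^2·e^(-2·u) du] / [∫_{0}^{∞} u^2·e^(-2·u) du].
An antiderivative of u^2·e^(-2·u) is -(2·u^2 + 2·u + 1)·e^(-2·u)/4; evaluating from 3.2 to ∞ gives 697·e^(-32/5)/100, while the full integral is 1/4.
This evaluates to P = 0.046324.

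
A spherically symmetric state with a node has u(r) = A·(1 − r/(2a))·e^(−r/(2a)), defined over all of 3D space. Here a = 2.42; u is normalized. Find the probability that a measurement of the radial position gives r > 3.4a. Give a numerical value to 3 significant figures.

Integrate the radial probability density 4πr²|u|² over r > 3.4a.
The full normalization integral is A²·[8·π·a^3] = 1, fixing A².
Let t = r/a; then A², 4π and the length scale all cancel, so P = ∫_{3.4}^{∞} t^2·(1 - t/2)^2·e^(-t) dt ÷ ∫_{0}^{∞} t^2·(1 - t/2)^2·e^(-t) dt.
With ∫ t^2·(1 - t/2)^2·e^(-t) dt = -(t^4/4 + t^2 + 2·t + 2)·e^(-t) + C, the region integral is ≈ 1.7944 and the full one is 2.
The region integral divided by the full integral gives P = 0.8972.

P ≈ 0.897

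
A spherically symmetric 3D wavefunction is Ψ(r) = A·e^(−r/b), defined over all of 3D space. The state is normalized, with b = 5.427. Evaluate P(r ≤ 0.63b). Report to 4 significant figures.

Integrate the radial probability density 4πr²|Ψ|² over r ≤ 0.63b.
A² is fixed by ∫₀^∞ 4πr²|Ψ|² dr = 1, i.e. A² = (π·b^3)^(−1).
Let u = r/b; then A², 4π and the length scale all cancel, so P = ∫_{0}^{0.63} u^2·e^(-2·u) du ÷ ∫_{0}^{∞} u^2·e^(-2·u) du.
Using ∫ u^2·e^(-2·u) du = -(2·u^2 + 2·u + 1)·e^(-2·u)/4, the numerator is ≈ 0.0334443 and the denominator is 1/4.
Taking the ratio yields P = 0.13378.

P ≈ 0.1338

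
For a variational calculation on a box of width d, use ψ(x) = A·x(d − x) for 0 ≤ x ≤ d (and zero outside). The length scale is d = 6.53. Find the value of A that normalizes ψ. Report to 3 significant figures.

Normalization requires ∫|ψ|² dx = 1, integrated from 0 to d.
Expanding the polynomial and integrating term by term, ∫|ψ|² dx = A²·(d^5/30).
Substituting d = 6.53 gives A² = 0.002527, so A = 0.05027.

A ≈ 0.0503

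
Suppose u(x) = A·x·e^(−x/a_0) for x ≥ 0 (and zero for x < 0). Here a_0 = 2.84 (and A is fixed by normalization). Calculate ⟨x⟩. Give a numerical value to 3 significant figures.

⟨x⟩ ≈ 4.26

The expectation value is the |u|²-weighted average of x: ∫ x|u|² dx.
The ratio of the moment integral to the normalization integral gives ⟨x⟩ = 3·a_0/2.
Putting a_0 = 2.84 gives 4.260.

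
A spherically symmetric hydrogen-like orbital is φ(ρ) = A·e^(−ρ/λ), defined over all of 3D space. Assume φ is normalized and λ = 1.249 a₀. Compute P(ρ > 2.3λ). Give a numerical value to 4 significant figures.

With dV = 4πρ²dρ, the probability is ∫|φ|² dV over ρ > 2.3λ.
The full normalization integral is A²·[π·λ^3] = 1, fixing A².
In terms of u = ρ/λ (A², 4π and the length scale all cancel between numerator and denominator), P = [∫_{2.3}^{∞} u^2·e^(-2·u) du] / [∫_{0}^{∞} u^2·e^(-2·u) du].
An antiderivative of u^2·e^(-2·u) is -(2·u^2 + 2·u + 1)·e^(-2·u)/4; evaluating from 2.3 to ∞ gives 809·e^(-23/5)/200, while the full integral is 1/4.
This evaluates to P = 0.16264.

P ≈ 0.1626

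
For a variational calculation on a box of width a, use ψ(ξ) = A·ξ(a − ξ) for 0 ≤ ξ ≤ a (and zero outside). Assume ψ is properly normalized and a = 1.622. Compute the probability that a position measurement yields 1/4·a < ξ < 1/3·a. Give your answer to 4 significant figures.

The probability is P = ∫ |ψ|² dξ over [1/4·a, 1/3·a].
With A² fixed by ∫|ψ|² = 1, i.e. A² = (a^5/30)^(−1), substitute and integrate.
In terms of u = ξ/a (A² and the length scale cancel between numerator and denominator), P = [∫_{1/4}^{1/3} u^2·(1 - u)^2 du] / [∫_{0}^{1} u^2·(1 - u)^2 du].
With ∫ u^2·(1 - u)^2 du = u^3·(6·u^2 - 15·u + 10)/30 + C, the region integral is ≈ 0.00354536 and the full one is 1/30.
The result is P = 0.10636.

P ≈ 0.1064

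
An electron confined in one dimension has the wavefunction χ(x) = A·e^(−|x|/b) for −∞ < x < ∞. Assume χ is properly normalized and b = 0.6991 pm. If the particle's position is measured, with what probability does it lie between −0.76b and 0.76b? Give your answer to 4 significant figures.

P ≈ 0.7813

The probability is P = ∫ |χ|² dx over [−0.76b, 0.76b].
With A² fixed by ∫|χ|² = 1, i.e. A² = (b)^(−1), substitute and integrate.
Both integrals are even about x = 0, so only the x ≥ 0 halves are needed (the factors of 2 cancel). Substituting u = x/b, A² and the length scale cancel in the ratio: P = ∫_{0}^{0.76} e^(-2·u) du / ∫_{0}^{∞} e^(-2·u) du.
With ∫ e^(-2·u) du = -e^(-2·u)/2 + C, the region integral is 1/2 - e^(-38/25)/2 and the full one is 1/2.
The result is P = 0.78129.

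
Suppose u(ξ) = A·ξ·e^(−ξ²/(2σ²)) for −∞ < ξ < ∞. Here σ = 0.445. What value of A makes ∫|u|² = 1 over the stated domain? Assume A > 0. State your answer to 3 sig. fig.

A ≈ 3.58

Normalization requires ∫|u|² dξ = 1, integrated from −∞ to ∞.
Using the Gaussian integral ∫_{−∞}^{∞} e^(−αξ²) dξ = √(π/α), the integral (without the A² prefactor) comes out to √(π)·σ^3/2.
Setting this equal to 1 gives A² = 1/(√(π)·σ^3/2).
With σ = 0.445: A² = 12.80 and A = 3.578.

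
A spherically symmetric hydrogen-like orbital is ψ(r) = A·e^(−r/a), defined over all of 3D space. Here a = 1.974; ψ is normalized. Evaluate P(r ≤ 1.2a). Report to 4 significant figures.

Integrate the radial probability density 4πr²|ψ|² over r ≤ 1.2a.
The full normalization integral is A²·[π·a^3] = 1, fixing A².
In terms of u = r/a (A², 4π and the length scale all cancel between numerator and denominator), P = [∫_{0}^{1.2} u^2·e^(-2·u) du] / [∫_{0}^{∞} u^2·e^(-2·u) du].
Using ∫ u^2·e^(-2·u) du = -(2·u^2 + 2·u + 1)·e^(-2·u)/4, the numerator is 1/4 - 157·e^(-12/5)/100 and the denominator is 1/4.
The region integral divided by the full integral gives P = 0.43029.

P ≈ 0.4303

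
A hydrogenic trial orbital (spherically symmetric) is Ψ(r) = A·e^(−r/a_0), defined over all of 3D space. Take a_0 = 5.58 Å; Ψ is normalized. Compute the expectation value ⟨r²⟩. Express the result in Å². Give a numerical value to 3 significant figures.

⟨r²⟩ = ∫ r^2 |Ψ|² 4πr² dr over the full domain.
With ∫₀^∞ r^4 e^(−αr) dr = 4!/α^5, since the A² factors cancel between numerator and denominator, ⟨r²⟩ = 3·a_0^2.
Putting a_0 = 5.58 gives 93.41.

⟨r^2⟩ ≈ 93.4 Å^2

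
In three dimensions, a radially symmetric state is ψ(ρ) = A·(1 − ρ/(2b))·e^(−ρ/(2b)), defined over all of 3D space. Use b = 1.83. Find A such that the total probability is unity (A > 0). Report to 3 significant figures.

A ≈ 0.0806

Require ∫ |ψ|² 4πρ² dρ = 1 over the whole domain.
In 3D with spherical symmetry the volume element is 4πρ² dρ.
Using ∫₀^∞ ρⁿ e^(−αρ) dρ = n!/αⁿ⁺¹, the integral (without the A² prefactor) comes out to 8·π·b^3.
Hence A² = 1/[8·π·b^3].
Substituting b = 1.83 gives A² = 0.006492, so A = 0.08058.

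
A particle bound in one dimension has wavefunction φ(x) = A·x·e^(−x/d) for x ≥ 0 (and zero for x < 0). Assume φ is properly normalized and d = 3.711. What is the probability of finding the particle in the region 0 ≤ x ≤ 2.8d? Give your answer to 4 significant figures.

P ≈ 0.9176

P = ∫_{0}^{2.8d} |φ(x)|² dx.
The normalization integral ∫|φ|²dx over the whole domain equals d^3/4·A², and A² cancels in the ratio.
In terms of u = x/d (A² and the length scale cancel between numerator and denominator), P = [∫_{0}^{2.8} u^2·e^(-2·u) du] / [∫_{0}^{∞} u^2·e^(-2·u) du].
With ∫ u^2·e^(-2·u) du = -(2·u^2 + 2·u + 1)·e^(-2·u)/4 + C, the region integral is 1/4 - 557·e^(-28/5)/100 and the full one is 1/4.
Evaluating gives P = 0.91761.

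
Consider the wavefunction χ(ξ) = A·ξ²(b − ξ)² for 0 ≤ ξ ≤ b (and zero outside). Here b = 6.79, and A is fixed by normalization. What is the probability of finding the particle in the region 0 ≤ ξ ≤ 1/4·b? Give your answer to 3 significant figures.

P = ∫_{0}^{1/4·b} |χ(ξ)|² dξ.
The normalization integral ∫|χ|²dξ over the whole domain equals b^9/630·A², and A² cancels in the ratio.
Substituting u = ξ/b, A² and the length scale cancel in the ratio: P = ∫_{0}^{1/4} u^4·(1 - u)^4 du / ∫_{0}^{1} u^4·(1 - u)^4 du.
An antiderivative of u^4·(1 - u)^4 is u^5·(70·u^4 - 315·u^3 + 540·u^2 - 420·u + 126)/630; evaluating from 0 to 1/4 gives ≈ 0.000077662, while the full integral is 1/630.
Evaluating gives P = 0.04893.

P ≈ 0.0489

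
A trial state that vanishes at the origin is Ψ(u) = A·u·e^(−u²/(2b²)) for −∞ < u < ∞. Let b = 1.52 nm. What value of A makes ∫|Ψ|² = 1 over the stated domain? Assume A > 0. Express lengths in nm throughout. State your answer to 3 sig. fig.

Normalization requires ∫|Ψ|² du = 1, integrated from −∞ to ∞.
Carrying out the integral gives A² · √(π)·b^3/2.
So A² = (√(π)·b^3/2)^(−1).
With b = 1.52: A² = 0.3213 and A = 0.5668.

A ≈ 0.567 nm^(-3/2)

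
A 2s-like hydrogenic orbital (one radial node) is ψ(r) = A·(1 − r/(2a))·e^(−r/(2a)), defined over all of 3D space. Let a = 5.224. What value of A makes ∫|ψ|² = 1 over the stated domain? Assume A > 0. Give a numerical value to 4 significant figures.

Require ∫ |ψ|² 4πr² dr = 1 over the whole domain.
The angular integral contributes 4π, leaving ∫₀^∞ r²|ψ|² dr.
With ∫₀^∞ r^4 e^(−αr) dr = 4!/α^5, the integral (without the A² prefactor) comes out to 8·π·a^3.
So A² = (8·π·a^3)^(−1).
With a = 5.224: A² = 0.00027909 and A = 0.016706.

A ≈ 0.01671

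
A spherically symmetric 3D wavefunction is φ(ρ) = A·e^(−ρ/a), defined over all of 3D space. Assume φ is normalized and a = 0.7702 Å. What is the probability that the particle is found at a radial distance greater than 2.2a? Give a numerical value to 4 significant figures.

Integrate the radial probability density 4πρ²|φ|² over ρ > 2.2a.
Normalization gives A² = 1/(π·a^3).
Let u = ρ/a; then A², 4π and the length scale all cancel, so P = ∫_{2.2}^{∞} u^2·e^(-2·u) du ÷ ∫_{0}^{∞} u^2·e^(-2·u) du.
With ∫ u^2·e^(-2·u) du = -(2·u^2 + 2·u + 1)·e^(-2·u)/4 + C, the region integral is 377·e^(-22/5)/100 and the full one is 1/4.
Taking the ratio yields P = 0.18514.

P ≈ 0.1851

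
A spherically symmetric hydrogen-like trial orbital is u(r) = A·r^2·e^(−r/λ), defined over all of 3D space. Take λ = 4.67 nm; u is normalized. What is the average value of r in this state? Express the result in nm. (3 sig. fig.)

⟨r⟩ ≈ 16.3 nm

By definition ⟨r⟩ = ∫ r |u(r)|² 4πr² dr.
Recall ∫₀^∞ r^m e^(−r/β) dr = m!·β^(m+1), evaluating both integrals, ⟨r⟩ = 7·λ/2.
With λ = 4.67, ⟨r⟩ = 16.35.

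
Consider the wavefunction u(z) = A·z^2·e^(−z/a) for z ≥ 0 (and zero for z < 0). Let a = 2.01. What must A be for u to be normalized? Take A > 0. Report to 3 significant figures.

The normalization condition is ∫|u|² dz = 1 from 0 to ∞.
Using ∫₀^∞ zⁿ e^(−αz) dz = n!/αⁿ⁺¹, carrying out the integral gives A² · 3·a^5/4.
Plugging in a = 2.01 yields A = 0.2016.

A ≈ 0.202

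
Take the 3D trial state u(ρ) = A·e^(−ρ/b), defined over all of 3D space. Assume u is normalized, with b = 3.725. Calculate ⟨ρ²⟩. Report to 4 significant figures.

⟨ρ²⟩ = ∫ ρ^2 |u|² 4πρ² dρ over the full domain.
The ratio of the moment integral to the normalization integral gives ⟨ρ²⟩ = 3·b^2.
With b = 3.725, ⟨ρ^2⟩ = 41.627.

⟨ρ^2⟩ ≈ 41.63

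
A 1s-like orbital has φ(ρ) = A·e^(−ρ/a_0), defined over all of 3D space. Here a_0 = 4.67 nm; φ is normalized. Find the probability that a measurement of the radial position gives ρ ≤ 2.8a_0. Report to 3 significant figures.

With dV = 4πρ²dρ, the probability is ∫|φ|² dV over ρ ≤ 2.8a_0.
The full normalization integral is A²·[π·a_0^3] = 1, fixing A².
In terms of u = ρ/a_0 (A², 4π and the length scale all cancel between numerator and denominator), P = [∫_{0}^{2.8} u^2·e^(-2·u) du] / [∫_{0}^{∞} u^2·e^(-2·u) du].
An antiderivative of u^2·e^(-2·u) is -(2·u^2 + 2·u + 1)·e^(-2·u)/4; evaluating from 0 to 2.8 gives 1/4 - 557·e^(-28/5)/100, while the full integral is 1/4.
The region integral divided by the full integral gives P = 0.9176.

P ≈ 0.918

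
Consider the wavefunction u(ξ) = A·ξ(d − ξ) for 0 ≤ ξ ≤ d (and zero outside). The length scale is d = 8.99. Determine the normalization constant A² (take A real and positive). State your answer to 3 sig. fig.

We need A² ∫|f|² dξ = 1, taking the integral from 0 to d.
Expanding the polynomial and integrating term by term, ∫|u|² dξ = A²·(d^5/30).
Setting this equal to 1 gives A² = 1/(d^5/30).
Substituting d = 8.99 gives A² = 0.0005109, so A = 0.02260.

A^2 ≈ 0.000511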